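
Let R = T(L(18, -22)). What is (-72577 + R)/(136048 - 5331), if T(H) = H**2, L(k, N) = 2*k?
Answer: -71281/130717 ≈ -0.54531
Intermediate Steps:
R = 1296 (R = (2*18)**2 = 36**2 = 1296)
(-72577 + R)/(136048 - 5331) = (-72577 + 1296)/(136048 - 5331) = -71281/130717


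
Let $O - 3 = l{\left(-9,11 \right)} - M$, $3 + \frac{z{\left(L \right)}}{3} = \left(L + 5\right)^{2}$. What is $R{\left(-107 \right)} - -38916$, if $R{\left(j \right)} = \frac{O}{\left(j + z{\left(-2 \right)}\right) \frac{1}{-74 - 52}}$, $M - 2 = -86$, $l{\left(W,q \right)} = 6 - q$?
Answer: $\frac{3473856}{89} \approx 39032.0$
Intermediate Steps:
$z{\left(L \right)} = -9 + 3 \left(5 + L\right)^{2}$ ($z{\left(L \right)} = -9 + 3 \left(L + 5\right)^{2} = -9 + 3 \left(5 + L\right)^{2}$)
$M = -84$ ($M = 2 - 86 = -84$)
$O = 82$ ($O = 3 + \left(\left(6 - 11\right) - -84\right) = 3 + \left(\left(6 - 11\right) + 84\right) = 3 + \left(-5 + 84\right) = 3 + 79 = 82$)
$R{\left(j \right)} = \frac{82}{- \frac{1}{7} - \frac{j}{126}}$ ($R{\left(j \right)} = \frac{82}{\left(j - \left(9 - 3 \left(5 - 2\right)^{2}\right)\right) \frac{1}{-74 - 52}} = \frac{82}{\left(j - \left(9 - 3 \cdot 3^{2}\right)\right) \frac{1}{-126}} = \frac{82}{\left(j + \left(-9 + 3 \cdot 9\right)\right) \left(- \frac{1}{126}\right)} = \frac{82}{\left(j + \left(-9 + 27\right)\right) \left(- \frac{1}{126}\right)} = \frac{82}{\left(j + 18\right) \left(- \frac{1}{126}\right)} = \frac{82}{\left(18 + j\right) \left(- \frac{1}{126}\right)} = \frac{82}{- \frac{1}{7} - \frac{j}{126}}$)
$R{\left(-107 \right)} - -38916 = - \frac{10332}{18 - 107} - -38916 = - \frac{10332}{-89} + 38916 = \left(-10332\right) \left(- \frac{1}{89}\right) + 38916 = \frac{10332}{89} + 38916 = \frac{3473856}{89}$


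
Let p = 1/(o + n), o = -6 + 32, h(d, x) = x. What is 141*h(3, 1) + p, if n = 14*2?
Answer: 7615/54 ≈ 141.02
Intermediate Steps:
n = 28
o = 26
p = 1/54 (p = 1/(26 + 28) = 1/54 ≈ 0.018519)
141*h(3, 1) + p = 141*1 + 1/54 = 141 + 1/54 = 7615/54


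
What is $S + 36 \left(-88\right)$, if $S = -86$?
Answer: $-3254$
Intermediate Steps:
$S + 36 \left(-88\right) = -86 + 36 \left(-88\right) = -86 - 3168 = -3254$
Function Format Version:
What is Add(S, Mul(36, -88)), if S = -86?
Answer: -3254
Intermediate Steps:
Add(S, Mul(36, -88)) = Add(-86, Mul(36, -88)) = Add(-86, -3168) = -3254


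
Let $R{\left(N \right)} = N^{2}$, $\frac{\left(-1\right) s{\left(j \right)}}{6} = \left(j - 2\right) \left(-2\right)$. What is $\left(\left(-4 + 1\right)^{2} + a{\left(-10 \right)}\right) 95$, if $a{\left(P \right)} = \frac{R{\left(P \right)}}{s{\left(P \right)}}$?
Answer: $\frac{28405}{36} \approx 789.03$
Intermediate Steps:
$s{\left(j \right)} = -24 + 12 j$ ($s{\left(j \right)} = - 6 \left(j - 2\right) \left(-2\right) = - 6 \left(-2 + j\right) \left(-2\right) = - 6 \left(4 - 2 j\right) = -24 + 12 j$)
$a{\left(P \right)} = \frac{P^{2}}{-24 + 12 P}$
$\left(\left(-4 + 1\right)^{2} + a{\left(-10 \right)}\right) 95 = \left(\left(-4 + 1\right)^{2} + \frac{\left(-10\right)^{2}}{12 \left(-2 - 10\right)}\right) 95 = \left(\left(-3\right)^{2} + \frac{1}{12} \cdot 100 \frac{1}{-12}\right) 95 = \left(9 + \frac{1}{12} \cdot 100 \left(- \frac{1}{12}\right)\right) 95 = \left(9 - \frac{25}{36}\right) 95 = \frac{299}{36} \cdot 95 = \frac{28405}{36}$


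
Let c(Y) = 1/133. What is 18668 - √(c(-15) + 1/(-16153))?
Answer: 18668 - 6*√956015305/2148349 ≈ 18668.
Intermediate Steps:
c(Y) = 1/133
18668 - √(c(-15) + 1/(-16153)) = 18668 - √(1/133 + 1/(-16153)) = 18668 - √(1/133 - 1/16153) = 18668 - √(16020/2148349) = 18668 - 6*√956015305/2148349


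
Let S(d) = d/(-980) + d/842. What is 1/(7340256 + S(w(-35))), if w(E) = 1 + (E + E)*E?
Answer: 412580/3028442989599 ≈ 1.3624e-7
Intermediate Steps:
w(E) = 1 + 2*E² (w(E) = 1 + (2*E)*E = 1 + 2*E²)
S(d) = 69*d/412580 (S(d) = d*(-1/980) + d*(1/842) = -d/980 + d/842 = 69*d/412580)
1/(7340256 + S(w(-35))) = 1/(7340256 + 69*(1 + 2*(-35)²)/412580) = 1/(7340256 + 69*(1 + 2*1225)/412580) = 1/(7340256 + 69*(1 + 2450)/412580) = 1/(7340256 + (69/412580)*2451) = 1/(7340256 + 169119/412580) = 1/(3028442989599/412580) = 412580/3028442989599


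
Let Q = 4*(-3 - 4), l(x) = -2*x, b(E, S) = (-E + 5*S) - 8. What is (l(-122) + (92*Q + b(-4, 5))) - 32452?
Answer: -34763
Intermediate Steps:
b(E, S) = -8 - E + 5*S
Q = -28 (Q = 4*(-7) = -28)
(l(-122) + (92*Q + b(-4, 5))) - 32452 = (-2*(-122) + (92*(-28) + (-8 - 1*(-4) + 5*5))) - 32452 = (244 + (-2576 + (-8 + 4 + 25))) - 32452 = (244 + (-2576 + 21)) - 32452 = (244 - 2555) - 32452 = -2311 - 32452 = -34763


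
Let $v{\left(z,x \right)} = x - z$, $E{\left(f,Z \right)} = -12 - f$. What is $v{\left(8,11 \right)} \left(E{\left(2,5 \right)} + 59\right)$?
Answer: $135$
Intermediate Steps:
$v{\left(8,11 \right)} \left(E{\left(2,5 \right)} + 59\right) = \left(11 - 8\right) \left(\left(-12 - 2\right) + 59\right) = 3 \left(-14 + 59\right) = 3 \cdot 45 = 135$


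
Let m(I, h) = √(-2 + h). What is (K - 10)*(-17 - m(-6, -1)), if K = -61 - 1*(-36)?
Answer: 595 + 35*I*√3 ≈ 595.0 + 60.622*I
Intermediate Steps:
K = -25 (K = -61 + 36 = -25)
(K - 10)*(-17 - m(-6, -1)) = (-25 - 10)*(-17 - √(-2 - 1)) = -35*(-17 - √(-3)) = -35*(-17 - I*√3) = 595 + 35*I*√3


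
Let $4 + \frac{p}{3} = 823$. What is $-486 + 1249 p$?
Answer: $3068307$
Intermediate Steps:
$p = 2457$ ($p = -12 + 3 \cdot 823 = -12 + 2469 = 2457$)
$-486 + 1249 p = -486 + 1249 \cdot 2457 = -486 + 3068793 = 3068307$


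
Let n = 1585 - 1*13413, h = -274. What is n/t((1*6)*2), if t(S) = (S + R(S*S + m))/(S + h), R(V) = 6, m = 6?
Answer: 1549468/9 ≈ 1.7216e+5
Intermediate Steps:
t(S) = (6 + S)/(-274 + S) (t(S) = (S + 6)/(S - 274) = (6 + S)/(-274 + S))
n = -11828 (n = 1585 - 13413 = -11828)
n/t((1*6)*2) = -11828*(-274 + (1*6)*2)/(6 + (1*6)*2) = -11828*(-274 + 6*2)/(6 + 6*2) = -11828*(-274 + 12)/(6 + 12) = -11828/(18/(-262)) = -11828/((-1/262*18)) = -11828/(-9/131) = -11828*(-131/9) = 1549468/9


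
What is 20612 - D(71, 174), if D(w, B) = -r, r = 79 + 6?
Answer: 20697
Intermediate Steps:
r = 85
D(w, B) = -85 (D(w, B) = -1*85 = -85)
20612 - D(71, 174) = 20612 - 1*(-85) = 20612 + 85 = 20697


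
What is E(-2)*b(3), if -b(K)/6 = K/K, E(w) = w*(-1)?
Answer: -12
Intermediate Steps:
E(w) = -w
b(K) = -6 (b(K) = -6*K/K = -6*1 = -6)
E(-2)*b(3) = -1*(-2)*(-6) = 2*(-6) = -12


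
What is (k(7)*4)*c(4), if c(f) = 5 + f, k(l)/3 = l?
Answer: 756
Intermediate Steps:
k(l) = 3*l
(k(7)*4)*c(4) = ((3*7)*4)*(5 + 4) = (21*4)*9 = 84*9 = 756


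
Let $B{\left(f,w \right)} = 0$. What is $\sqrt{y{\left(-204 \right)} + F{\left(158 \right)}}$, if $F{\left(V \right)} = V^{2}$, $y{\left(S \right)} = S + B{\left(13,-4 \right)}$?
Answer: $2 \sqrt{6190} \approx 157.35$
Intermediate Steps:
$y{\left(S \right)} = S$ ($y{\left(S \right)} = S + 0 = S$)
$\sqrt{y{\left(-204 \right)} + F{\left(158 \right)}} = \sqrt{-204 + 158^{2}} = \sqrt{-204 + 24964} = \sqrt{24760} = 2 \sqrt{6190}$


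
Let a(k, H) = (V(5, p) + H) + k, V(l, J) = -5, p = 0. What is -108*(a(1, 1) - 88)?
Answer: 9828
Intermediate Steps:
a(k, H) = -5 + H + k (a(k, H) = (-5 + H) + k = -5 + H + k)
-108*(a(1, 1) - 88) = -108*((-5 + 1 + 1) - 88) = -108*(-3 - 88) = -108*(-91) = 9828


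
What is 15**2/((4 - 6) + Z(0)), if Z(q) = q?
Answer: -225/2 ≈ -112.50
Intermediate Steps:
15**2/((4 - 6) + Z(0)) = 15**2/((4 - 6) + 0) = 225/(-2 + 0) = 225/(-2) = -1/2*225 = -225/2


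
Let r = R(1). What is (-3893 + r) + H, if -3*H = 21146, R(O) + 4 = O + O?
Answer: -32831/3 ≈ -10944.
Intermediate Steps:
R(O) = -4 + 2*O (R(O) = -4 + (O + O) = -4 + 2*O)
H = -21146/3 (H = -⅓*21146 = -21146/3 ≈ -7048.7)
r = -2 (r = -4 + 2*1 = -4 + 2 = -2)
(-3893 + r) + H = (-3893 - 2) - 21146/3 = -3895 - 21146/3 = -32831/3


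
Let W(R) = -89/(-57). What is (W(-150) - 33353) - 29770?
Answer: -3597922/57 ≈ -63121.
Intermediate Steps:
W(R) = 89/57 (W(R) = -89*(-1/57) = 89/57)
(W(-150) - 33353) - 29770 = (89/57 - 33353) - 29770 = -1901032/57 - 29770 = -3597922/57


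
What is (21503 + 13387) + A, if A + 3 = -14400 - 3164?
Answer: 17323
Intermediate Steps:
A = -17567 (A = -3 + (-14400 - 3164) = -3 - 17564 = -17567)
(21503 + 13387) + A = (21503 + 13387) - 17567 = 34890 - 17567 = 17323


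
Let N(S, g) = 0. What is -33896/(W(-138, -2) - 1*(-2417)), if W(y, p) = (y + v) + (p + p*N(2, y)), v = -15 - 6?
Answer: -4237/282 ≈ -15.025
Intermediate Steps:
v = -21
W(y, p) = -21 + p + y (W(y, p) = (y - 21) + (p + p*0) = (-21 + y) + (p + 0) = (-21 + y) + p = -21 + p + y)
-33896/(W(-138, -2) - 1*(-2417)) = -33896/((-21 - 2 - 138) - 1*(-2417)) = -33896/(-161 + 2417) = -33896/2256 = -33896*1/2256 = -4237/282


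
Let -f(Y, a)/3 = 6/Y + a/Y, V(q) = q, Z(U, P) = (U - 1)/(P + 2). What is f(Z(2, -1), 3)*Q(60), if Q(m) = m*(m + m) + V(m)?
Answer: -196020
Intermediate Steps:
Z(U, P) = (-1 + U)/(2 + P)
Q(m) = m + 2*m² (Q(m) = m*(m + m) + m = m*(2*m) + m = 2*m² + m = m + 2*m²)
f(Y, a) = -18/Y - 3*a/Y (f(Y, a) = -3*(6/Y + a/Y) = -18/Y - 3*a/Y)
f(Z(2, -1), 3)*Q(60) = (3*(-6 - 1*3)/(((-1 + 2)/(2 - 1))))*(60*(1 + 2*60)) = (3*(-6 - 3)/((1/1)))*(60*(1 + 120)) = (3*(-9)/(1*1))*(60*121) = (3*(-9)/1)*7260 = (3*1*(-9))*7260 = -27*7260 = -196020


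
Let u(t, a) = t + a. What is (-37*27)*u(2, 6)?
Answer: -7992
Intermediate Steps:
u(t, a) = a + t
(-37*27)*u(2, 6) = (-37*27)*(6 + 2) = -999*8 = -7992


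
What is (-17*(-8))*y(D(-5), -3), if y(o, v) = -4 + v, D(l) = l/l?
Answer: -952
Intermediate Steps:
D(l) = 1
(-17*(-8))*y(D(-5), -3) = (-17*(-8))*(-4 - 3) = 136*(-7) = -952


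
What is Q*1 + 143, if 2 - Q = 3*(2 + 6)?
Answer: 121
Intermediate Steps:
Q = -22 (Q = 2 - 3*(2 + 6) = 2 - 3*8 = 2 - 1*24 = 2 - 24 = -22)
Q*1 + 143 = -22*1 + 143 = -22 + 143 = 121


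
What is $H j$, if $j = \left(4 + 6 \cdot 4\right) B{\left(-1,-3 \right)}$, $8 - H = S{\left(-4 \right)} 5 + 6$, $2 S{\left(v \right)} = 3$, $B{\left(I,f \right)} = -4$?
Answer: $616$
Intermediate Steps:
$S{\left(v \right)} = \frac{3}{2}$ ($S{\left(v \right)} = \frac{1}{2} \cdot 3 = \frac{3}{2}$)
$H = - \frac{11}{2}$ ($H = 8 - \left(\frac{3}{2} \cdot 5 + 6\right) = 8 - \left(\frac{15}{2} + 6\right) = 8 - \frac{27}{2} = - \frac{11}{2} \approx -5.5$)
$j = -112$ ($j = \left(4 + 6 \cdot 4\right) \left(-4\right) = \left(4 + 24\right) \left(-4\right) = 28 \left(-4\right) = -112$)
$H j = \left(- \frac{11}{2}\right) \left(-112\right) = 616$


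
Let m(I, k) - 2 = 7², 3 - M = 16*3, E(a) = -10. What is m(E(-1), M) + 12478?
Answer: 12529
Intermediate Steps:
M = -45 (M = 3 - 16*3 = 3 - 1*48 = 3 - 48 = -45)
m(I, k) = 51 (m(I, k) = 2 + 7² = 2 + 49 = 51)
m(E(-1), M) + 12478 = 51 + 12478 = 12529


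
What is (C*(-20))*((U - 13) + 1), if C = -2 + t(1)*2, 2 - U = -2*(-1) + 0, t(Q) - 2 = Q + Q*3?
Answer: 2400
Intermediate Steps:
t(Q) = 2 + 4*Q (t(Q) = 2 + (Q + Q*3) = 2 + (Q + 3*Q) = 2 + 4*Q)
U = 0 (U = 2 - (-2*(-1) + 0) = 2 - (2 + 0) = 2 - 1*2 = 2 - 2 = 0)
C = 10 (C = -2 + (2 + 4*1)*2 = -2 + (2 + 4)*2 = -2 + 6*2 = -2 + 12 = 10)
(C*(-20))*((U - 13) + 1) = (10*(-20))*((0 - 13) + 1) = -200*(-13 + 1) = -200*(-12) = 2400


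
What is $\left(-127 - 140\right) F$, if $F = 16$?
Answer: $-4272$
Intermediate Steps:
$\left(-127 - 140\right) F = \left(-127 - 140\right) 16 = \left(-267\right) 16 = -4272$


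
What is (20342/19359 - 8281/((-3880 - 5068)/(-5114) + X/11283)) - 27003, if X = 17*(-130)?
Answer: -28058684894947069/867847940748 ≈ -32331.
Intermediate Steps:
X = -2210
(20342/19359 - 8281/((-3880 - 5068)/(-5114) + X/11283)) - 27003 = (20342/19359 - 8281/((-3880 - 5068)/(-5114) - 2210/11283)) - 27003 = (20342*(1/19359) - 8281/(-8948*(-1/5114) - 2210*1/11283)) - 27003 = (20342/19359 - 8281/(4474/2557 - 2210/11283)) - 27003 = (20342/19359 - 8281/44829172/28850631) - 27003 = (20342/19359 - 8281*28850631/44829172) - 27003 = (20342/19359 - 238912075311/44829172) - 27003 = -4624186950928825/867847940748 - 27003 = -28058684894947069/867847940748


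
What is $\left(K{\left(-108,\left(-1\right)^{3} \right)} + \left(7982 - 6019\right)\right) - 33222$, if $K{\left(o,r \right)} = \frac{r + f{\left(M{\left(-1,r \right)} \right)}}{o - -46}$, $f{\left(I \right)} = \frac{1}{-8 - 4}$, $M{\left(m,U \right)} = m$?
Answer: $- \frac{23256683}{744} \approx -31259.0$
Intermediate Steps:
$f{\left(I \right)} = - \frac{1}{12}$ ($f{\left(I \right)} = \frac{1}{-12} = - \frac{1}{12}$)
$K{\left(o,r \right)} = \frac{- \frac{1}{12} + r}{46 + o}$ ($K{\left(o,r \right)} = \frac{r - \frac{1}{12}}{o - -46} = \frac{- \frac{1}{12} + r}{o + \left(-2 + 48\right)} = \frac{- \frac{1}{12} + r}{o + 46} = \frac{- \frac{1}{12} + r}{46 + o}$)
$\left(K{\left(-108,\left(-1\right)^{3} \right)} + \left(7982 - 6019\right)\right) - 33222 = \left(\frac{- \frac{1}{12} + \left(-1\right)^{3}}{46 - 108} + \left(7982 - 6019\right)\right) - 33222 = \left(\frac{- \frac{1}{12} - 1}{-62} + \left(7982 - 6019\right)\right) - 33222 = \left(\left(- \frac{1}{62}\right) \left(- \frac{13}{12}\right) + 1963\right) - 33222 = \left(\frac{13}{744} + 1963\right) - 33222 = \frac{1460485}{744} - 33222 = - \frac{23256683}{744}$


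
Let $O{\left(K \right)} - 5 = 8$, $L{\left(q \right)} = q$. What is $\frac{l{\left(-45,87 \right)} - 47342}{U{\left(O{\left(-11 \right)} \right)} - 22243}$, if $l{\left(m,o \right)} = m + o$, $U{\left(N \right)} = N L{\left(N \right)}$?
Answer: $\frac{23650}{11037} \approx 2.1428$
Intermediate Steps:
$O{\left(K \right)} = 13$ ($O{\left(K \right)} = 5 + 8 = 13$)
$U{\left(N \right)} = N^{2}$ ($U{\left(N \right)} = N N = N^{2}$)
$\frac{l{\left(-45,87 \right)} - 47342}{U{\left(O{\left(-11 \right)} \right)} - 22243} = \frac{\left(-45 + 87\right) - 47342}{13^{2} - 22243} = \frac{42 - 47342}{169 - 22243} = - \frac{47300}{-22074} = \left(-47300\right) \left(- \frac{1}{22074}\right) = \frac{23650}{11037}$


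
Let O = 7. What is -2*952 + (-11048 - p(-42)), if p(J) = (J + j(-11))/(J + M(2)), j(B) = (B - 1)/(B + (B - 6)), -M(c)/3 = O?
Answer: -1904041/147 ≈ -12953.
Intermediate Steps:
M(c) = -21 (M(c) = -3*7 = -21)
j(B) = (-1 + B)/(-6 + 2*B) (j(B) = (-1 + B)/(B + (-6 + B)) = (-1 + B)/(-6 + 2*B))
p(J) = (3/7 + J)/(-21 + J) (p(J) = (J + (-1 - 11)/(2*(-3 - 11)))/(J - 21) = (J + (½)*(-12)/(-14))/(-21 + J) = (J + (½)*(-1/14)*(-12))/(-21 + J) = (J + 3/7)/(-21 + J) = (3/7 + J)/(-21 + J))
-2*952 + (-11048 - p(-42)) = -2*952 + (-11048 - (3/7 - 42)/(-21 - 42)) = -1904 + (-11048 - (-291)/((-63)*7)) = -1904 + (-11048 - (-1)*(-291)/(63*7)) = -1904 + (-11048 - 1*97/147) = -1904 + (-11048 - 97/147) = -1904 - 1624153/147 = -1904041/147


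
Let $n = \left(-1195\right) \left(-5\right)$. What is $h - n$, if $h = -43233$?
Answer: $-49208$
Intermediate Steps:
$n = 5975$
$h - n = -43233 - 5975 = -49208$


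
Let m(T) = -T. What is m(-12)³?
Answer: 1728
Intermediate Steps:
m(-12)³ = (-1*(-12))³ = 12³ = 1728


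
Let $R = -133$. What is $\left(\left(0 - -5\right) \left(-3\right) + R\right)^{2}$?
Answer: $21904$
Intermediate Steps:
$\left(\left(0 - -5\right) \left(-3\right) + R\right)^{2} = \left(\left(0 - -5\right) \left(-3\right) - 133\right)^{2} = \left(\left(0 + 5\right) \left(-3\right) - 133\right)^{2} = \left(5 \left(-3\right) - 133\right)^{2} = \left(-15 - 133\right)^{2} = \left(-148\right)^{2} = 21904$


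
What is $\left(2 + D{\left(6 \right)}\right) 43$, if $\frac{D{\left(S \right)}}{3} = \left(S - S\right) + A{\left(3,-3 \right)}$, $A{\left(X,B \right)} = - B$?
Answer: $473$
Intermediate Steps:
$D{\left(S \right)} = 9$ ($D{\left(S \right)} = 3 \left(\left(S - S\right) - -3\right) = 3 \left(0 + 3\right) = 3 \cdot 3 = 9$)
$\left(2 + D{\left(6 \right)}\right) 43 = \left(2 + 9\right) 43 = 11 \cdot 43 = 473$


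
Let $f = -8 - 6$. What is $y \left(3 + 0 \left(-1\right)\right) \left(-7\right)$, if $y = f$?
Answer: $294$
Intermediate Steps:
$f = -14$
$y = -14$
$y \left(3 + 0 \left(-1\right)\right) \left(-7\right) = - 14 \left(3 + 0 \left(-1\right)\right) \left(-7\right) = - 14 \left(3 + 0\right) \left(-7\right) = \left(-14\right) 3 \left(-7\right) = \left(-42\right) \left(-7\right) = 294$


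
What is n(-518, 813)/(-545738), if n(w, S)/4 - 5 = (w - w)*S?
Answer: -10/272869 ≈ -3.6648e-5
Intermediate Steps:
n(w, S) = 20 (n(w, S) = 20 + 4*((w - w)*S) = 20 + 4*(0*S) = 20 + 4*0 = 20 + 0 = 20)
n(-518, 813)/(-545738) = 20/(-545738) = 20*(-1/545738) = -10/272869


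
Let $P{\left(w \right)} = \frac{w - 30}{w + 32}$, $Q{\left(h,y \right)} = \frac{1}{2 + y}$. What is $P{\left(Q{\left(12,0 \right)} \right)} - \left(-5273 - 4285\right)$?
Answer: $\frac{621211}{65} \approx 9557.1$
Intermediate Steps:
$P{\left(w \right)} = \frac{-30 + w}{32 + w}$
$P{\left(Q{\left(12,0 \right)} \right)} - \left(-5273 - 4285\right) = \frac{-30 + \frac{1}{2 + 0}}{32 + \frac{1}{2 + 0}} - \left(-5273 - 4285\right) = \frac{-30 + \frac{1}{2}}{32 + \frac{1}{2}} - \left(-5273 - 4285\right) = \frac{-30 + \frac{1}{2}}{32 + \frac{1}{2}} - -9558 = \frac{1}{\frac{65}{2}} \left(- \frac{59}{2}\right) + 9558 = \frac{2}{65} \left(- \frac{59}{2}\right) + 9558 = - \frac{59}{65} + 9558 = \frac{621211}{65}$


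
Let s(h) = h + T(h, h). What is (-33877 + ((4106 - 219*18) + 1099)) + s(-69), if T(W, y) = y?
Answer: -32752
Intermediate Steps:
s(h) = 2*h (s(h) = h + h = 2*h)
(-33877 + ((4106 - 219*18) + 1099)) + s(-69) = (-33877 + ((4106 - 219*18) + 1099)) + 2*(-69) = (-33877 + ((4106 - 3942) + 1099)) - 138 = (-33877 + (164 + 1099)) - 138 = (-33877 + 1263) - 138 = -32614 - 138 = -32752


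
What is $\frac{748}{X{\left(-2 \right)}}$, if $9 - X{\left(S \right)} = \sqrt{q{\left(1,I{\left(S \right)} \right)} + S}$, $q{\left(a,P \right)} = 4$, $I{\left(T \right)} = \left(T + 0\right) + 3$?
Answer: $\frac{6732}{79} + \frac{748 \sqrt{2}}{79} \approx 98.605$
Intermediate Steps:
$I{\left(T \right)} = 3 + T$ ($I{\left(T \right)} = T + 3 = 3 + T$)
$X{\left(S \right)} = 9 - \sqrt{4 + S}$
$\frac{748}{X{\left(-2 \right)}} = \frac{748}{9 - \sqrt{4 - 2}} = \frac{748}{9 - \sqrt{2}}$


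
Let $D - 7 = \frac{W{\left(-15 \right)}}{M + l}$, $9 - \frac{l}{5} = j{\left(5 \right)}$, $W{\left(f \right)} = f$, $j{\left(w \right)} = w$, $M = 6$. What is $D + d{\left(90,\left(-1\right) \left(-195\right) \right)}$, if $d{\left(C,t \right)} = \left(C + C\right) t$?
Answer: $\frac{912767}{26} \approx 35106.0$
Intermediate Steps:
$l = 20$ ($l = 45 - 25 = 20$)
$d{\left(C,t \right)} = 2 C t$
$D = \frac{167}{26}$ ($D = 7 - \frac{15}{6 + 20} = 7 - \frac{15}{26} = \frac{167}{26} \approx 6.4231$)
$D + d{\left(90,\left(-1\right) \left(-195\right) \right)} = \frac{167}{26} + 2 \cdot 90 \left(\left(-1\right) \left(-195\right)\right) = \frac{167}{26} + 2 \cdot 90 \cdot 195 = \frac{167}{26} + 35100 = \frac{912767}{26}$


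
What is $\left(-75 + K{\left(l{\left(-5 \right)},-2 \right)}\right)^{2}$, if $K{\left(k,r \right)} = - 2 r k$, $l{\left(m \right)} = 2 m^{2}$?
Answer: $15625$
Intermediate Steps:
$K{\left(k,r \right)} = - 2 k r$
$\left(-75 + K{\left(l{\left(-5 \right)},-2 \right)}\right)^{2} = \left(-75 - 2 \cdot 2 \left(-5\right)^{2} \left(-2\right)\right)^{2} = \left(-75 - 2 \cdot 2 \cdot 25 \left(-2\right)\right)^{2} = \left(-75 - 100 \left(-2\right)\right)^{2} = \left(-75 + 200\right)^{2} = 125^{2} = 15625$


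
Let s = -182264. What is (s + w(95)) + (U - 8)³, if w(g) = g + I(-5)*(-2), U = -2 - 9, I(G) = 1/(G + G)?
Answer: -945139/5 ≈ -1.8903e+5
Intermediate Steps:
I(G) = 1/(2*G)
U = -11
w(g) = ⅕ + g (w(g) = g + ((½)/(-5))*(-2) = g + ((½)*(-⅕))*(-2) = g - ⅒*(-2) = g + ⅕ = ⅕ + g)
(s + w(95)) + (U - 8)³ = (-182264 + (⅕ + 95)) + (-11 - 8)³ = (-182264 + 476/5) + (-19)³ = -910844/5 - 6859 = -945139/5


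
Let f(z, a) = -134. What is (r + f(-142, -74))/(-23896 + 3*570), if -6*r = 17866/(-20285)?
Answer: 8145637/1350129030 ≈ 0.0060332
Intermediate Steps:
r = 8933/60855 (r = -8933/(3*(-20285)) = -8933*(-1)/(3*20285) = -⅙*(-17866/20285) = 8933/60855 ≈ 0.14679)
(r + f(-142, -74))/(-23896 + 3*570) = (8933/60855 - 134)/(-23896 + 3*570) = -8145637/(60855*(-23896 + 1710)) = -8145637/60855/(-22186) = -8145637/60855*(-1/22186) = 8145637/1350129030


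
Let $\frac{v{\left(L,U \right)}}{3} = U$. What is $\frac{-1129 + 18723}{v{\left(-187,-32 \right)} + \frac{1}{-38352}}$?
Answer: $- \frac{674765088}{3681793} \approx -183.27$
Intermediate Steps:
$v{\left(L,U \right)} = 3 U$
$\frac{-1129 + 18723}{v{\left(-187,-32 \right)} + \frac{1}{-38352}} = \frac{-1129 + 18723}{3 \left(-32\right) + \frac{1}{-38352}} = \frac{17594}{-96 - \frac{1}{38352}} = \frac{17594}{- \frac{3681793}{38352}} = 17594 \left(- \frac{38352}{3681793}\right) = - \frac{674765088}{3681793}$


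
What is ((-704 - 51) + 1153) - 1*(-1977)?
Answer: 2375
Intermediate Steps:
((-704 - 51) + 1153) - 1*(-1977) = (-755 + 1153) + 1977 = 398 + 1977 = 2375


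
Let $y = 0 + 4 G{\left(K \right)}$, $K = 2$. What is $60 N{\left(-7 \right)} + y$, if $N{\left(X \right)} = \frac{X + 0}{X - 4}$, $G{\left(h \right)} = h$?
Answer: $\frac{508}{11} \approx 46.182$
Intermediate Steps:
$N{\left(X \right)} = \frac{X}{-4 + X}$
$y = 8$ ($y = 0 + 4 \cdot 2 = 0 + 8 = 8$)
$60 N{\left(-7 \right)} + y = 60 \left(- \frac{7}{-4 - 7}\right) + 8 = 60 \left(- \frac{7}{-11}\right) + 8 = 60 \left(\left(-7\right) \left(- \frac{1}{11}\right)\right) + 8 = 60 \cdot \frac{7}{11} + 8 = \frac{420}{11} + 8 = \frac{508}{11}$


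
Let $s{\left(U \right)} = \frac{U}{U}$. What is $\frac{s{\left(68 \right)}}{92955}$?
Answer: $\frac{1}{92955} \approx 1.0758 \cdot 10^{-5}$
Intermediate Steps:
$s{\left(U \right)} = 1$
$\frac{s{\left(68 \right)}}{92955} = 1 \cdot \frac{1}{92955} = \frac{1}{92955}$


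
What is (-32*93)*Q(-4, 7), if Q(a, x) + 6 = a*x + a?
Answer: 113088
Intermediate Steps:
Q(a, x) = -6 + a + a*x (Q(a, x) = -6 + (a*x + a) = -6 + (a + a*x) = -6 + a + a*x)
(-32*93)*Q(-4, 7) = (-32*93)*(-6 - 4 - 4*7) = -2976*(-6 - 4 - 28) = -2976*(-38) = 113088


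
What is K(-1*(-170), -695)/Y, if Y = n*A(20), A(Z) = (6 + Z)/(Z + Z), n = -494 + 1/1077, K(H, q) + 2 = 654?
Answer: -14044080/6916481 ≈ -2.0305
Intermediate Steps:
K(H, q) = 652 (K(H, q) = -2 + 654 = 652)
n = -532037/1077 (n = -494 + 1/1077 = -532037/1077 ≈ -494.00)
A(Z) = (6 + Z)/(2*Z) (A(Z) = (6 + Z)/((2*Z)) = (6 + Z)*(1/(2*Z)) = (6 + Z)/(2*Z))
Y = -6916481/21540 (Y = -532037*(6 + 20)/(2154*20) = -532037*26/(2154*20) = -532037/1077*13/20 = -6916481/21540 ≈ -321.10)
K(-1*(-170), -695)/Y = 652/(-6916481/21540) = 652*(-21540/6916481) = -14044080/6916481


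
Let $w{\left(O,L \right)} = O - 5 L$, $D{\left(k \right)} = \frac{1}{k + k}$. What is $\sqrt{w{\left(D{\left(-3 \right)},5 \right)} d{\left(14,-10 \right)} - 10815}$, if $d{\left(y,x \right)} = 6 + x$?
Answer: $\frac{i \sqrt{96429}}{3} \approx 103.51 i$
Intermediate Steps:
$D{\left(k \right)} = \frac{1}{2 k}$
$\sqrt{w{\left(D{\left(-3 \right)},5 \right)} d{\left(14,-10 \right)} - 10815} = \sqrt{\left(\frac{1}{2 \left(-3\right)} - 25\right) \left(6 - 10\right) - 10815} = \sqrt{\left(\frac{1}{2} \left(- \frac{1}{3}\right) - 25\right) \left(-4\right) - 10815} = \sqrt{\left(- \frac{1}{6} - 25\right) \left(-4\right) - 10815} = \sqrt{\left(- \frac{151}{6}\right) \left(-4\right) - 10815} = \sqrt{\frac{302}{3} - 10815} = \sqrt{- \frac{32143}{3}} = \frac{i \sqrt{96429}}{3}$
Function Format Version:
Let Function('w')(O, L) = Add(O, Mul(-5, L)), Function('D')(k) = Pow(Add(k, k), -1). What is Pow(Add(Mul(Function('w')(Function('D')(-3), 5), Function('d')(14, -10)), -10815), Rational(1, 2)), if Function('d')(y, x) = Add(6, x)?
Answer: Mul(Rational(1, 3), I, Pow(96429, Rational(1, 2))) ≈ Mul(103.51, I)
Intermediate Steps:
Function('D')(k) = Mul(Rational(1, 2), Pow(k, -1)) (Function('D')(k) = Pow(Mul(2, k), -1) = Mul(Rational(1, 2), Pow(k, -1)))
Pow(Add(Mul(Function('w')(Function('D')(-3), 5), Function('d')(14, -10)), -10815), Rational(1, 2)) = Pow(Add(Mul(Add(Mul(Rational(1, 2), Pow(-3, -1)), Mul(-5, 5)), Add(6, -10)), -10815), Rational(1, 2)) = Pow(Add(Mul(Add(Mul(Rational(1, 2), Rational(-1, 3)), -25), -4), -10815), Rational(1, 2)) = Pow(Add(Mul(Add(Rational(-1, 6), -25), -4), -10815), Rational(1, 2)) = Pow(Add(Mul(Rational(-151, 6), -4), -10815), Rational(1, 2)) = Pow(Add(Rational(302, 3), -10815), Rational(1, 2)) = Pow(Rational(-32143, 3), Rational(1, 2)) = Mul(Rational(1, 3), I, Pow(96429, Rational(1, 2)))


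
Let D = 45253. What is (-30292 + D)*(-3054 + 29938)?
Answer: 402211524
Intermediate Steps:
(-30292 + D)*(-3054 + 29938) = (-30292 + 45253)*(-3054 + 29938) = 14961*26884 = 402211524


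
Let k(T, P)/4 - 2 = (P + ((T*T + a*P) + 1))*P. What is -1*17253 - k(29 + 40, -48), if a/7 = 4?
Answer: 629779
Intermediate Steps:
a = 28 (a = 7*4 = 28)
k(T, P) = 8 + 4*P*(1 + T**2 + 29*P) (k(T, P) = 8 + 4*((P + ((T*T + 28*P) + 1))*P) = 8 + 4*((P + ((T**2 + 28*P) + 1))*P) = 8 + 4*((P + (1 + T**2 + 28*P))*P) = 8 + 4*((1 + T**2 + 29*P)*P) = 8 + 4*(P*(1 + T**2 + 29*P)) = 8 + 4*P*(1 + T**2 + 29*P))
-1*17253 - k(29 + 40, -48) = -1*17253 - (8 + 4*(-48) + 116*(-48)**2 + 4*(-48)*(29 + 40)**2) = -17253 - (8 - 192 + 116*2304 + 4*(-48)*69**2) = -17253 - (8 - 192 + 267264 + 4*(-48)*4761) = -17253 - (8 - 192 + 267264 - 914112) = -17253 - 1*(-647032) = -17253 + 647032 = 629779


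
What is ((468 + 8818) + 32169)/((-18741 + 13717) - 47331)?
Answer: -8291/10471 ≈ -0.79181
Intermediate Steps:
((468 + 8818) + 32169)/((-18741 + 13717) - 47331) = (9286 + 32169)/(-5024 - 47331) = 41455/(-52355) = 41455*(-1/52355) = -8291/10471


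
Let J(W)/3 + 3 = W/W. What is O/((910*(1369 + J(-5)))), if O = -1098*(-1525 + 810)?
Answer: 6039/9541 ≈ 0.63295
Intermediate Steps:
O = 785070 (O = -1098*(-715) = 785070)
J(W) = -6 (J(W) = -9 + 3*(W/W) = -9 + 3*1 = -9 + 3 = -6)
O/((910*(1369 + J(-5)))) = 785070/((910*(1369 - 6))) = 785070/((910*1363)) = 785070/1240330 = 785070*(1/1240330) = 6039/9541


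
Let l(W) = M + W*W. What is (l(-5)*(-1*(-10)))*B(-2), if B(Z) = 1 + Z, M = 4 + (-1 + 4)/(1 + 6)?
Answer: -2060/7 ≈ -294.29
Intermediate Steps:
M = 31/7 (M = 4 + 3/7 = 31/7 ≈ 4.4286)
l(W) = 31/7 + W² (l(W) = 31/7 + W*W = 31/7 + W²)
(l(-5)*(-1*(-10)))*B(-2) = ((31/7 + (-5)²)*(-1*(-10)))*(1 - 2) = ((31/7 + 25)*10)*(-1) = ((206/7)*10)*(-1) = (2060/7)*(-1) = -2060/7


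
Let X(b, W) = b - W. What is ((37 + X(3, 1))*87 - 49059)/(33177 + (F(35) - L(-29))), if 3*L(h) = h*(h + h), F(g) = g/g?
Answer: -68499/48926 ≈ -1.4001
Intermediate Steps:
F(g) = 1
L(h) = 2*h²/3 (L(h) = (h*(h + h))/3 = (h*(2*h))/3 = (2*h²)/3 = 2*h²/3)
((37 + X(3, 1))*87 - 49059)/(33177 + (F(35) - L(-29))) = ((37 + (3 - 1*1))*87 - 49059)/(33177 + (1 - 2*(-29)²/3)) = ((37 + (3 - 1))*87 - 49059)/(33177 + (1 - 2*841/3)) = ((37 + 2)*87 - 49059)/(33177 + (1 - 1*1682/3)) = (39*87 - 49059)/(33177 + (1 - 1682/3)) = (3393 - 49059)/(33177 - 1679/3) = -45666/97852/3 = -45666*3/97852 = -68499/48926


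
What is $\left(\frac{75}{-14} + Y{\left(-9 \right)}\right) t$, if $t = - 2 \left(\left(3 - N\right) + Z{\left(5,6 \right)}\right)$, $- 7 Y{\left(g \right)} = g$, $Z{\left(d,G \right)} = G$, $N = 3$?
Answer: $\frac{342}{7} \approx 48.857$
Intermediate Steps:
$Y{\left(g \right)} = - \frac{g}{7}$
$t = -12$ ($t = - 2 \left(\left(3 - 3\right) + 6\right) = - 2 \left(0 + 6\right) = \left(-2\right) 6 = -12$)
$\left(\frac{75}{-14} + Y{\left(-9 \right)}\right) t = \left(\frac{75}{-14} - - \frac{9}{7}\right) \left(-12\right) = \left(75 \left(- \frac{1}{14}\right) + \frac{9}{7}\right) \left(-12\right) = \left(- \frac{75}{14} + \frac{9}{7}\right) \left(-12\right) = \left(- \frac{57}{14}\right) \left(-12\right) = \frac{342}{7}$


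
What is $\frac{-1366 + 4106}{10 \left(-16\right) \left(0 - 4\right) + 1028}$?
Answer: $\frac{685}{417} \approx 1.6427$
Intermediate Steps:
$\frac{-1366 + 4106}{10 \left(-16\right) \left(0 - 4\right) + 1028} = \frac{2740}{\left(-160\right) \left(-4\right) + 1028} = \frac{2740}{640 + 1028} = \frac{2740}{1668} = 2740 \cdot \frac{1}{1668} = \frac{685}{417}$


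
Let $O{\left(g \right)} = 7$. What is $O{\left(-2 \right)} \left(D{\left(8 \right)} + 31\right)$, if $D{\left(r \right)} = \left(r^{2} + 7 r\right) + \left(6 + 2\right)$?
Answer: $1113$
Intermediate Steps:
$D{\left(r \right)} = 8 + r^{2} + 7 r$ ($D{\left(r \right)} = \left(r^{2} + 7 r\right) + 8 = 8 + r^{2} + 7 r$)
$O{\left(-2 \right)} \left(D{\left(8 \right)} + 31\right) = 7 \left(\left(8 + 8^{2} + 7 \cdot 8\right) + 31\right) = 7 \left(\left(8 + 64 + 56\right) + 31\right) = 7 \left(128 + 31\right) = 7 \cdot 159 = 1113$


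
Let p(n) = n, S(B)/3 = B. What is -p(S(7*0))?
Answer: 0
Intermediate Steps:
S(B) = 3*B
-p(S(7*0)) = -3*7*0 = -3*0 = -1*0 = 0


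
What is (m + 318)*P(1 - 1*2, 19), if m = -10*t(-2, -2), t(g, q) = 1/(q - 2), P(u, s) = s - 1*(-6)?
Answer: 16025/2 ≈ 8012.5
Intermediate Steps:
P(u, s) = 6 + s (P(u, s) = s + 6 = 6 + s)
t(g, q) = 1/(-2 + q)
m = 5/2 (m = -10/(-2 - 2) = -10/(-4) = -10*(-¼) = 5/2 ≈ 2.5000)
(m + 318)*P(1 - 1*2, 19) = (5/2 + 318)*(6 + 19) = (641/2)*25 = 16025/2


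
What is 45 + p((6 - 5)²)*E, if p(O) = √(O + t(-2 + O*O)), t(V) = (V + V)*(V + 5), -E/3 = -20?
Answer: 45 + 60*I*√7 ≈ 45.0 + 158.75*I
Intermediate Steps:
E = 60 (E = -3*(-20) = 60)
t(V) = 2*V*(5 + V) (t(V) = (2*V)*(5 + V) = 2*V*(5 + V))
p(O) = √(O + 2*(-2 + O²)*(3 + O²)) (p(O) = √(O + 2*(-2 + O*O)*(5 + (-2 + O*O))) = √(O + 2*(-2 + O²)*(5 + (-2 + O²))) = √(O + 2*(-2 + O²)*(3 + O²)))
45 + p((6 - 5)²)*E = 45 + √((6 - 5)² + 2*(-2 + ((6 - 5)²)²)*(3 + ((6 - 5)²)²))*60 = 45 + √(1² + 2*(-2 + (1²)²)*(3 + (1²)²))*60 = 45 + √(1 + 2*(-2 + 1²)*(3 + 1²))*60 = 45 + √(1 + 2*(-2 + 1)*(3 + 1))*60 = 45 + √(1 + 2*(-1)*4)*60 = 45 + √(1 - 8)*60 = 45 + √(-7)*60 = 45 + (I*√7)*60 = 45 + 60*I*√7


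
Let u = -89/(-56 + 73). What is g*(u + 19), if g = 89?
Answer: 20826/17 ≈ 1225.1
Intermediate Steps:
u = -89/17 ≈ -5.2353
g*(u + 19) = 89*(-89/17 + 19) = 89*(234/17) = 20826/17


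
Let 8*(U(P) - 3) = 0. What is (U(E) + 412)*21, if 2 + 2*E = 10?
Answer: 8715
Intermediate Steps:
E = 4 (E = -1 + (1/2)*10 = -1 + 5 = 4)
U(P) = 3 (U(P) = 3 + (1/8)*0 = 3 + 0 = 3)
(U(E) + 412)*21 = (3 + 412)*21 = 415*21 = 8715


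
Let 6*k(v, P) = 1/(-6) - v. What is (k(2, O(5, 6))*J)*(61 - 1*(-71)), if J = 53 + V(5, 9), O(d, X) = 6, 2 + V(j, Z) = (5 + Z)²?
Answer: -35321/3 ≈ -11774.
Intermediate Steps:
V(j, Z) = -2 + (5 + Z)²
J = 247 (J = 53 + (-2 + (5 + 9)²) = 53 + (-2 + 14²) = 53 + (-2 + 196) = 53 + 194 = 247)
k(v, P) = -1/36 - v/6 (k(v, P) = (1/(-6) - v)/6 = (-⅙ - v)/6 = -1/36 - v/6)
(k(2, O(5, 6))*J)*(61 - 1*(-71)) = ((-1/36 - ⅙*2)*247)*(61 - 1*(-71)) = ((-1/36 - ⅓)*247)*(61 + 71) = -13/36*247*132 = -3211/36*132 = -35321/3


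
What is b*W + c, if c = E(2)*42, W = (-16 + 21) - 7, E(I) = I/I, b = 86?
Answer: -130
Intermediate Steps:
E(I) = 1
W = -2 (W = 5 - 7 = -2)
c = 42 (c = 1*42 = 42)
b*W + c = 86*(-2) + 42 = -172 + 42 = -130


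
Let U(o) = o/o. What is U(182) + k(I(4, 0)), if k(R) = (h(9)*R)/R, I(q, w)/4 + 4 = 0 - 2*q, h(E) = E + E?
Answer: 19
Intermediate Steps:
h(E) = 2*E
I(q, w) = -16 - 8*q (I(q, w) = -16 + 4*(0 - 2*q) = -16 + 4*(-2*q) = -16 - 8*q)
k(R) = 18 (k(R) = ((2*9)*R)/R = (18*R)/R = 18)
U(o) = 1
U(182) + k(I(4, 0)) = 1 + 18 = 19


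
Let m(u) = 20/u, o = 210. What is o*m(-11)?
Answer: -4200/11 ≈ -381.82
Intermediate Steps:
o*m(-11) = 210*(20/(-11)) = 210*(20*(-1/11)) = 210*(-20/11) = -4200/11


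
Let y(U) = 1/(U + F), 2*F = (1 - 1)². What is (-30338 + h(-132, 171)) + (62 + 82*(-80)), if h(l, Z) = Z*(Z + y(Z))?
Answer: -7594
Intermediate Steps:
F = 0 (F = (1 - 1)²/2 = (½)*0² = (½)*0 = 0)
y(U) = 1/U (y(U) = 1/(U + 0) = 1/U)
h(l, Z) = Z*(Z + 1/Z)
(-30338 + h(-132, 171)) + (62 + 82*(-80)) = (-30338 + (1 + 171²)) + (62 + 82*(-80)) = (-30338 + (1 + 29241)) + (62 - 6560) = (-30338 + 29242) - 6498 = -1096 - 6498 = -7594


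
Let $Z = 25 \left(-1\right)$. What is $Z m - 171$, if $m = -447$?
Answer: $11004$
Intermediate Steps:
$Z = -25$
$Z m - 171 = \left(-25\right) \left(-447\right) - 171 = 11175 - 171 = 11004$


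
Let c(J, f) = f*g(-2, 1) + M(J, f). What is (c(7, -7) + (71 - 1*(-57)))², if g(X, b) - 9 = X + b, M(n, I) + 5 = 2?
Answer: 4761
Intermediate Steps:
M(n, I) = -3 (M(n, I) = -5 + 2 = -3)
g(X, b) = 9 + X + b (g(X, b) = 9 + (X + b) = 9 + X + b)
c(J, f) = -3 + 8*f (c(J, f) = f*(9 - 2 + 1) - 3 = f*8 - 3 = 8*f - 3 = -3 + 8*f)
(c(7, -7) + (71 - 1*(-57)))² = ((-3 + 8*(-7)) + (71 - 1*(-57)))² = ((-3 - 56) + (71 + 57))² = (-59 + 128)² = 69² = 4761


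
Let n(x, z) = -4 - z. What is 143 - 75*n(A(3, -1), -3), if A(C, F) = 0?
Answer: 218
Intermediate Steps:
143 - 75*n(A(3, -1), -3) = 143 - 75*(-4 - 1*(-3)) = 143 - 75*(-4 + 3) = 143 - 75*(-1) = 143 + 75 = 218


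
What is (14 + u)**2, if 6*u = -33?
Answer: 289/4 ≈ 72.250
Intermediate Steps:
u = -11/2 (u = (1/6)*(-33) = -11/2 ≈ -5.5000)
(14 + u)**2 = (14 - 11/2)**2 = (17/2)**2 = 289/4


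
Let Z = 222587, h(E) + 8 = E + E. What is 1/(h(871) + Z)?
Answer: 1/224321 ≈ 4.4579e-6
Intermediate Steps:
h(E) = -8 + 2*E (h(E) = -8 + (E + E) = -8 + 2*E)
1/(h(871) + Z) = 1/((-8 + 2*871) + 222587) = 1/((-8 + 1742) + 222587) = 1/(1734 + 222587) = 1/224321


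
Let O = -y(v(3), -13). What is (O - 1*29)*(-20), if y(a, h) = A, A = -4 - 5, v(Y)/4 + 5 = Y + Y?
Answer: 400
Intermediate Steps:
v(Y) = -20 + 8*Y (v(Y) = -20 + 4*(Y + Y) = -20 + 4*(2*Y) = -20 + 8*Y)
A = -9
y(a, h) = -9
O = 9 (O = -1*(-9) = 9)
(O - 1*29)*(-20) = (9 - 1*29)*(-20) = (9 - 29)*(-20) = -20*(-20) = 400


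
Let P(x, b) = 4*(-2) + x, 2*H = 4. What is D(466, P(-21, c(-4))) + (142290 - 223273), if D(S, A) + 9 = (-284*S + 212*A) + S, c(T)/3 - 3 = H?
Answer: -219018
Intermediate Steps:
H = 2 (H = (½)*4 = 2)
c(T) = 15 (c(T) = 9 + 3*2 = 9 + 6 = 15)
P(x, b) = -8 + x
D(S, A) = -9 - 283*S + 212*A (D(S, A) = -9 + ((-284*S + 212*A) + S) = -9 + (-283*S + 212*A) = -9 - 283*S + 212*A)
D(466, P(-21, c(-4))) + (142290 - 223273) = (-9 - 283*466 + 212*(-8 - 21)) + (142290 - 223273) = (-9 - 131878 + 212*(-29)) - 80983 = (-9 - 131878 - 6148) - 80983 = -138035 - 80983 = -219018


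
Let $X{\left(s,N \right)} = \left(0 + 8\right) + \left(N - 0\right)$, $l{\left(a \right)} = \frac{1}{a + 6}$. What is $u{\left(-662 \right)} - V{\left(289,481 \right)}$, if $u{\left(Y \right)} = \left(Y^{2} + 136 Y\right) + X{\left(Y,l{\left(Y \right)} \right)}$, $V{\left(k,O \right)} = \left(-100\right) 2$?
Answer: $\frac{228563519}{656} \approx 3.4842 \cdot 10^{5}$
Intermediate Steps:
$l{\left(a \right)} = \frac{1}{6 + a}$
$X{\left(s,N \right)} = 8 + N$ ($X{\left(s,N \right)} = 8 + \left(N + 0\right) = 8 + N$)
$V{\left(k,O \right)} = -200$
$u{\left(Y \right)} = 8 + Y^{2} + \frac{1}{6 + Y} + 136 Y$ ($u{\left(Y \right)} = \left(Y^{2} + 136 Y\right) + \left(8 + \frac{1}{6 + Y}\right) = 8 + Y^{2} + \frac{1}{6 + Y} + 136 Y$)
$u{\left(-662 \right)} - V{\left(289,481 \right)} = \frac{1 + \left(6 - 662\right) \left(8 + \left(-662\right)^{2} + 136 \left(-662\right)\right)}{6 - 662} - -200 = \frac{1 - 656 \left(8 + 438244 - 90032\right)}{-656} + 200 = - \frac{1 - 228432320}{656} + 200 = \left(- \frac{1}{656}\right) \left(-228432319\right) + 200 = \frac{228432319}{656} + 200 = \frac{228563519}{656}$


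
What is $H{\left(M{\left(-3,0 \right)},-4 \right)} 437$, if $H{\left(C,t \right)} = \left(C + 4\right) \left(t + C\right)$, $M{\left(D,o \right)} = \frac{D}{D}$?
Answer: $-6555$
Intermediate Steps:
$M{\left(D,o \right)} = 1$
$H{\left(C,t \right)} = \left(4 + C\right) \left(C + t\right)$
$H{\left(M{\left(-3,0 \right)},-4 \right)} 437 = \left(1^{2} + 4 \cdot 1 + 4 \left(-4\right) + 1 \left(-4\right)\right) 437 = \left(1 + 4 - 16 - 4\right) 437 = \left(-15\right) 437 = -6555$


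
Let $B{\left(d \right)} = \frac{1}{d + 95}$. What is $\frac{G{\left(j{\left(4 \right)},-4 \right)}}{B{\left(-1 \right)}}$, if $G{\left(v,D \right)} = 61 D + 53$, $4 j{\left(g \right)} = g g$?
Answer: $-17954$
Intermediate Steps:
$j{\left(g \right)} = \frac{g^{2}}{4}$ ($j{\left(g \right)} = \frac{g g}{4} = \frac{g^{2}}{4}$)
$G{\left(v,D \right)} = 53 + 61 D$
$B{\left(d \right)} = \frac{1}{95 + d}$
$\frac{G{\left(j{\left(4 \right)},-4 \right)}}{B{\left(-1 \right)}} = \frac{53 + 61 \left(-4\right)}{\frac{1}{95 - 1}} = \frac{53 - 244}{\frac{1}{94}} = - 191 \frac{1}{\frac{1}{94}} = \left(-191\right) 94 = -17954$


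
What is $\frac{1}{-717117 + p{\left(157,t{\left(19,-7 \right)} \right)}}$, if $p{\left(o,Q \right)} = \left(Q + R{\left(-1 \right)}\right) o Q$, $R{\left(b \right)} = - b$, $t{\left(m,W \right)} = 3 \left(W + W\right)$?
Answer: $- \frac{1}{446763} \approx -2.2383 \cdot 10^{-6}$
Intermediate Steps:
$t{\left(m,W \right)} = 6 W$ ($t{\left(m,W \right)} = 3 \cdot 2 W = 6 W$)
$p{\left(o,Q \right)} = Q o \left(1 + Q\right)$ ($p{\left(o,Q \right)} = \left(Q - -1\right) o Q = \left(Q + 1\right) Q o = \left(1 + Q\right) Q o = Q o \left(1 + Q\right)$)
$\frac{1}{-717117 + p{\left(157,t{\left(19,-7 \right)} \right)}} = \frac{1}{-717117 + 6 \left(-7\right) 157 \left(1 + 6 \left(-7\right)\right)} = \frac{1}{-717117 - 6594 \left(1 - 42\right)} = \frac{1}{-717117 - 6594 \left(-41\right)} = \frac{1}{-717117 + 270354} = \frac{1}{-446763} = - \frac{1}{446763}$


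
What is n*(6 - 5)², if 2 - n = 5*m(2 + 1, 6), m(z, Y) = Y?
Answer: -28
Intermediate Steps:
n = -28 (n = 2 - 5*6 = 2 - 1*30 = 2 - 30 = -28)
n*(6 - 5)² = -28*(6 - 5)² = -28*1² = -28*1 = -28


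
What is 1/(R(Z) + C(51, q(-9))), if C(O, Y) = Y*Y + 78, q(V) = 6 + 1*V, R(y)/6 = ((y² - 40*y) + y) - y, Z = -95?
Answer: 1/77037 ≈ 1.2981e-5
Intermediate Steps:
R(y) = -240*y + 6*y² (R(y) = 6*(((y² - 40*y) + y) - y) = 6*((y² - 39*y) - y) = 6*(y² - 40*y) = -240*y + 6*y²)
q(V) = 6 + V
C(O, Y) = 78 + Y² (C(O, Y) = Y² + 78 = 78 + Y²)
1/(R(Z) + C(51, q(-9))) = 1/(6*(-95)*(-40 - 95) + (78 + (6 - 9)²)) = 1/(6*(-95)*(-135) + (78 + (-3)²)) = 1/(76950 + (78 + 9)) = 1/(76950 + 87) = 1/77037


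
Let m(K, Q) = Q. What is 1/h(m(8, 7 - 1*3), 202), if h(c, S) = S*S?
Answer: 1/40804 ≈ 2.4507e-5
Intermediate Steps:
h(c, S) = S²
1/h(m(8, 7 - 1*3), 202) = 1/(202²) = 1/40804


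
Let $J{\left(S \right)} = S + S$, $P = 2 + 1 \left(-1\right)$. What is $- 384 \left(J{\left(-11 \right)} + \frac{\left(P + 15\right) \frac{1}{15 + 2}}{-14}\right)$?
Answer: $\frac{1008384}{119} \approx 8473.8$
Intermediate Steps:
$P = 1$ ($P = 2 - 1 = 1$)
$J{\left(S \right)} = 2 S$
$- 384 \left(J{\left(-11 \right)} + \frac{\left(P + 15\right) \frac{1}{15 + 2}}{-14}\right) = - 384 \left(2 \left(-11\right) + \frac{\left(1 + 15\right) \frac{1}{15 + 2}}{-14}\right) = - 384 \left(-22 - \frac{16 \cdot \frac{1}{17}}{14}\right) = - 384 \left(-22 - \frac{8}{119}\right) = \left(-384\right) \left(- \frac{2626}{119}\right) = \frac{1008384}{119}$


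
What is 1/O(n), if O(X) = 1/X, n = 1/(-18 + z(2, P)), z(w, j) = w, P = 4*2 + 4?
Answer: -1/16 ≈ -0.062500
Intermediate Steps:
P = 12 (P = 8 + 4 = 12)
n = -1/16 (n = 1/(-18 + 2) = 1/(-16) = -1/16 ≈ -0.062500)
1/O(n) = 1/(1/(-1/16)) = 1/(-16) = -1/16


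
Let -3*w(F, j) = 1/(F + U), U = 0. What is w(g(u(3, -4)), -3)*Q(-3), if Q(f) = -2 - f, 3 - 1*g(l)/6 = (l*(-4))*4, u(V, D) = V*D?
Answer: 1/3402 ≈ 0.00029394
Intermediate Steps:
u(V, D) = D*V
g(l) = 18 + 96*l (g(l) = 18 - 6*l*(-4)*4 = 18 - 6*(-4*l)*4 = 18 - (-96)*l = 18 + 96*l)
w(F, j) = -1/(3*F) (w(F, j) = -1/(3*(F + 0)) = -1/(3*F))
w(g(u(3, -4)), -3)*Q(-3) = (-1/(3*(18 + 96*(-4*3))))*(-2 - 1*(-3)) = (-1/(3*(18 + 96*(-12))))*(-2 + 3) = -1/(3*(18 - 1152))*1 = -⅓/(-1134)*1 = -⅓*(-1/1134)*1 = (1/3402)*1 = 1/3402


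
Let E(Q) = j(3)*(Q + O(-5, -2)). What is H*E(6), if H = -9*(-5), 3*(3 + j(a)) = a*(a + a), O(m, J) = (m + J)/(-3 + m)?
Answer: 7425/8 ≈ 928.13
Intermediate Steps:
O(m, J) = (J + m)/(-3 + m)
j(a) = -3 + 2*a²/3 (j(a) = -3 + (a*(a + a))/3 = -3 + (a*(2*a))/3 = -3 + (2*a²)/3 = -3 + 2*a²/3)
E(Q) = 21/8 + 3*Q (E(Q) = (-3 + (⅔)*3²)*(Q + (-2 - 5)/(-3 - 5)) = (-3 + (⅔)*9)*(Q - 7/(-8)) = (-3 + 6)*(Q - ⅛*(-7)) = 3*(Q + 7/8) = 3*(7/8 + Q) = 21/8 + 3*Q)
H = 45
H*E(6) = 45*(21/8 + 3*6) = 45*(21/8 + 18) = 45*(165/8) = 7425/8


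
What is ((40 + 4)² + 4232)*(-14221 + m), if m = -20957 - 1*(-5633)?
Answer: -182233560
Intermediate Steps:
m = -15324 (m = -20957 + 5633 = -15324)
((40 + 4)² + 4232)*(-14221 + m) = ((40 + 4)² + 4232)*(-14221 - 15324) = (44² + 4232)*(-29545) = (1936 + 4232)*(-29545) = 6168*(-29545) = -182233560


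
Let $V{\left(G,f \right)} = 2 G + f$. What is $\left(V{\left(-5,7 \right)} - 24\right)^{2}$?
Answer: $729$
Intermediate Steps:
$V{\left(G,f \right)} = f + 2 G$
$\left(V{\left(-5,7 \right)} - 24\right)^{2} = \left(\left(7 + 2 \left(-5\right)\right) - 24\right)^{2} = \left(\left(7 - 10\right) - 24\right)^{2} = \left(-3 - 24\right)^{2} = \left(-27\right)^{2} = 729$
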